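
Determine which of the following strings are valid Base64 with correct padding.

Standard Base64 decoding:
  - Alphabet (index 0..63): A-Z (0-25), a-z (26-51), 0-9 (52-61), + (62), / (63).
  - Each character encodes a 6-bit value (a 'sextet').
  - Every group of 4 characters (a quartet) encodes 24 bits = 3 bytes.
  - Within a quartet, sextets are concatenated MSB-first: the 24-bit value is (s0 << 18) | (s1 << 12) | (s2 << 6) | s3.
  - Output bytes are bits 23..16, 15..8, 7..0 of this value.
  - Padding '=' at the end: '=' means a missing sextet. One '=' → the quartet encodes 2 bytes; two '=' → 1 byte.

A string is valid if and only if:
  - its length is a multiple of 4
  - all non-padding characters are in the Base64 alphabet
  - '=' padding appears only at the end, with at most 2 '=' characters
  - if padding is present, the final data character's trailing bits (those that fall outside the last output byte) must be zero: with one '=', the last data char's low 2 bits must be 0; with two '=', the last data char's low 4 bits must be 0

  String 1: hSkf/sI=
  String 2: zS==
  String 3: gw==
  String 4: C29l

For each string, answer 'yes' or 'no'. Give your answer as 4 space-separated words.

Answer: yes no yes yes

Derivation:
String 1: 'hSkf/sI=' → valid
String 2: 'zS==' → invalid (bad trailing bits)
String 3: 'gw==' → valid
String 4: 'C29l' → valid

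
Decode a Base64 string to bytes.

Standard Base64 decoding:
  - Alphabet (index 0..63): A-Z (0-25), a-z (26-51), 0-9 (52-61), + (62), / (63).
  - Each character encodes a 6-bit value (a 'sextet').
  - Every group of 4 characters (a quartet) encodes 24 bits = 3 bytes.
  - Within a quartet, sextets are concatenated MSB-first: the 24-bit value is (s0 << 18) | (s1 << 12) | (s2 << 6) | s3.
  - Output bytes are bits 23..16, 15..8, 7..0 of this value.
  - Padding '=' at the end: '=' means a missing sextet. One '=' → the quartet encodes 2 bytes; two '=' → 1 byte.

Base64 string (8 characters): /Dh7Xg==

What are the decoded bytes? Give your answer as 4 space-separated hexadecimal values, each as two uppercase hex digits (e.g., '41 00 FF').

After char 0 ('/'=63): chars_in_quartet=1 acc=0x3F bytes_emitted=0
After char 1 ('D'=3): chars_in_quartet=2 acc=0xFC3 bytes_emitted=0
After char 2 ('h'=33): chars_in_quartet=3 acc=0x3F0E1 bytes_emitted=0
After char 3 ('7'=59): chars_in_quartet=4 acc=0xFC387B -> emit FC 38 7B, reset; bytes_emitted=3
After char 4 ('X'=23): chars_in_quartet=1 acc=0x17 bytes_emitted=3
After char 5 ('g'=32): chars_in_quartet=2 acc=0x5E0 bytes_emitted=3
Padding '==': partial quartet acc=0x5E0 -> emit 5E; bytes_emitted=4

Answer: FC 38 7B 5E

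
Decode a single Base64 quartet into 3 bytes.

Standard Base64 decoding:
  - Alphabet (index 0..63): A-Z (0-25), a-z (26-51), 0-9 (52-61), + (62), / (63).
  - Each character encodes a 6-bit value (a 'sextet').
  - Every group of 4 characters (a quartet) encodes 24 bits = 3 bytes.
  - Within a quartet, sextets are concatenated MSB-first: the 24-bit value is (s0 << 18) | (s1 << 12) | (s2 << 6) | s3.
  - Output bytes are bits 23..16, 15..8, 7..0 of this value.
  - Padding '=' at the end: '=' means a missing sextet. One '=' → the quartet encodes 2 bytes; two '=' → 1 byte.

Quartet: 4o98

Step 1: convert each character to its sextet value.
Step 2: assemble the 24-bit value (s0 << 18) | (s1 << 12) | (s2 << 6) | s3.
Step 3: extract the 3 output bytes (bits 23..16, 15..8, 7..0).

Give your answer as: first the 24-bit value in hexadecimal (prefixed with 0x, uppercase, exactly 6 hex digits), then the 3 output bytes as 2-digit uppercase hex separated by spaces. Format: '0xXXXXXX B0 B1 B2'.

Sextets: 4=56, o=40, 9=61, 8=60
24-bit: (56<<18) | (40<<12) | (61<<6) | 60
      = 0xE00000 | 0x028000 | 0x000F40 | 0x00003C
      = 0xE28F7C
Bytes: (v>>16)&0xFF=E2, (v>>8)&0xFF=8F, v&0xFF=7C

Answer: 0xE28F7C E2 8F 7C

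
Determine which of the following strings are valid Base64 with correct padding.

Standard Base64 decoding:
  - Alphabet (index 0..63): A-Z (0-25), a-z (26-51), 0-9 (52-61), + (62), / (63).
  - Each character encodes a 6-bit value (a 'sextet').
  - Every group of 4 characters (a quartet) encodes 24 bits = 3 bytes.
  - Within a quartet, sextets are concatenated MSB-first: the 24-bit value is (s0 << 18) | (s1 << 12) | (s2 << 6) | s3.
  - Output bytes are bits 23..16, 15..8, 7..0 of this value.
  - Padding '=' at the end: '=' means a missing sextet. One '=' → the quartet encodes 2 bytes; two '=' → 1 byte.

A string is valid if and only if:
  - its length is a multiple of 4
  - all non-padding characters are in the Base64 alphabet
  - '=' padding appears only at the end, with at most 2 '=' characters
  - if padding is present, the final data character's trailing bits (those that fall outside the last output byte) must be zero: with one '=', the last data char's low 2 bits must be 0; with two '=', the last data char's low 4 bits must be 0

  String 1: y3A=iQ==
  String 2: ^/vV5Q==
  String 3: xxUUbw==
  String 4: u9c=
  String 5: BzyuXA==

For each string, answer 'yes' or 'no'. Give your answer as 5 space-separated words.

Answer: no no yes yes yes

Derivation:
String 1: 'y3A=iQ==' → invalid (bad char(s): ['=']; '=' in middle)
String 2: '^/vV5Q==' → invalid (bad char(s): ['^'])
String 3: 'xxUUbw==' → valid
String 4: 'u9c=' → valid
String 5: 'BzyuXA==' → valid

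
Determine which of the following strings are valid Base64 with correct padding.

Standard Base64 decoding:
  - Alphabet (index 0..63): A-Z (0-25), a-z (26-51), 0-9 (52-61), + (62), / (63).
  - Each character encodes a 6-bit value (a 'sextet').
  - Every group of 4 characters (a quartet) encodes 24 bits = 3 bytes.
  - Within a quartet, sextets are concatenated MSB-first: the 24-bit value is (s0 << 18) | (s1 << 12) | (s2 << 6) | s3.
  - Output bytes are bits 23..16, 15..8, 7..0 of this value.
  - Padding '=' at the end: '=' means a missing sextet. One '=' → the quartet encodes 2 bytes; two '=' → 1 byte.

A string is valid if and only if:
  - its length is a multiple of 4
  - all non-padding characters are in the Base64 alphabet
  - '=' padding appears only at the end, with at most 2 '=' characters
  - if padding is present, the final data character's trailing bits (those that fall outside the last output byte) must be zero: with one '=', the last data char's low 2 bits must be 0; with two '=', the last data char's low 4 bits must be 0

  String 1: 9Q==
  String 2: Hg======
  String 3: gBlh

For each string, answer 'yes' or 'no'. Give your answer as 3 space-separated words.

String 1: '9Q==' → valid
String 2: 'Hg======' → invalid (6 pad chars (max 2))
String 3: 'gBlh' → valid

Answer: yes no yes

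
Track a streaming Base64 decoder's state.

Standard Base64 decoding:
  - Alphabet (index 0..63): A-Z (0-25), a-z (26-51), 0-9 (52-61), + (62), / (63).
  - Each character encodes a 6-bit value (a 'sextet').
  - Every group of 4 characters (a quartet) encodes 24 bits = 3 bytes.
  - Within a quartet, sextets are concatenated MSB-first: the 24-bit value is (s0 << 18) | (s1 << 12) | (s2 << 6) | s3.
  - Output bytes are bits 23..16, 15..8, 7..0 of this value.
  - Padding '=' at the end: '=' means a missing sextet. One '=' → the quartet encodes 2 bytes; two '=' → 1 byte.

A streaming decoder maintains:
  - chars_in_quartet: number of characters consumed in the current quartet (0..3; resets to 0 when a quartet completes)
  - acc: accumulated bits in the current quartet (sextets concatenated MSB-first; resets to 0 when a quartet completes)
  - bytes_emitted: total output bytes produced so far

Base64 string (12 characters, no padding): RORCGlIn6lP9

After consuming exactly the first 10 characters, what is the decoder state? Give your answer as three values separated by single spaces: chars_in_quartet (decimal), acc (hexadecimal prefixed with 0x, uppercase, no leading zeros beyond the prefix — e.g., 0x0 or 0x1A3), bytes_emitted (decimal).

Answer: 2 0xEA5 6

Derivation:
After char 0 ('R'=17): chars_in_quartet=1 acc=0x11 bytes_emitted=0
After char 1 ('O'=14): chars_in_quartet=2 acc=0x44E bytes_emitted=0
After char 2 ('R'=17): chars_in_quartet=3 acc=0x11391 bytes_emitted=0
After char 3 ('C'=2): chars_in_quartet=4 acc=0x44E442 -> emit 44 E4 42, reset; bytes_emitted=3
After char 4 ('G'=6): chars_in_quartet=1 acc=0x6 bytes_emitted=3
After char 5 ('l'=37): chars_in_quartet=2 acc=0x1A5 bytes_emitted=3
After char 6 ('I'=8): chars_in_quartet=3 acc=0x6948 bytes_emitted=3
After char 7 ('n'=39): chars_in_quartet=4 acc=0x1A5227 -> emit 1A 52 27, reset; bytes_emitted=6
After char 8 ('6'=58): chars_in_quartet=1 acc=0x3A bytes_emitted=6
After char 9 ('l'=37): chars_in_quartet=2 acc=0xEA5 bytes_emitted=6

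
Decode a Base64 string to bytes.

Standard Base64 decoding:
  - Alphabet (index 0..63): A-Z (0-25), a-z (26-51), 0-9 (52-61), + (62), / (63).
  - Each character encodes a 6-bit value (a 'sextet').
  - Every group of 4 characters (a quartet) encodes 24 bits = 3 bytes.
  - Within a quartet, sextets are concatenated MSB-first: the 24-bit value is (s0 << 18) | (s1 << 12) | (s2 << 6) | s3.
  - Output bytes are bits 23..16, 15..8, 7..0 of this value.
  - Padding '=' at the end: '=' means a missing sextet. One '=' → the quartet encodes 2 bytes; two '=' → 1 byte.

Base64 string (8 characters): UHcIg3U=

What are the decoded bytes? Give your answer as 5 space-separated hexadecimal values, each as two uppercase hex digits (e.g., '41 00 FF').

After char 0 ('U'=20): chars_in_quartet=1 acc=0x14 bytes_emitted=0
After char 1 ('H'=7): chars_in_quartet=2 acc=0x507 bytes_emitted=0
After char 2 ('c'=28): chars_in_quartet=3 acc=0x141DC bytes_emitted=0
After char 3 ('I'=8): chars_in_quartet=4 acc=0x507708 -> emit 50 77 08, reset; bytes_emitted=3
After char 4 ('g'=32): chars_in_quartet=1 acc=0x20 bytes_emitted=3
After char 5 ('3'=55): chars_in_quartet=2 acc=0x837 bytes_emitted=3
After char 6 ('U'=20): chars_in_quartet=3 acc=0x20DD4 bytes_emitted=3
Padding '=': partial quartet acc=0x20DD4 -> emit 83 75; bytes_emitted=5

Answer: 50 77 08 83 75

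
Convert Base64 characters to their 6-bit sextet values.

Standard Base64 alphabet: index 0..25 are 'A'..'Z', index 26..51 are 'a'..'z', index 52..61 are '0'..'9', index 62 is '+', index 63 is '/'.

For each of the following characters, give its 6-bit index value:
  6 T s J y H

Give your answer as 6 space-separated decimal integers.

'6': 0..9 range, 52 + ord('6') − ord('0') = 58
'T': A..Z range, ord('T') − ord('A') = 19
's': a..z range, 26 + ord('s') − ord('a') = 44
'J': A..Z range, ord('J') − ord('A') = 9
'y': a..z range, 26 + ord('y') − ord('a') = 50
'H': A..Z range, ord('H') − ord('A') = 7

Answer: 58 19 44 9 50 7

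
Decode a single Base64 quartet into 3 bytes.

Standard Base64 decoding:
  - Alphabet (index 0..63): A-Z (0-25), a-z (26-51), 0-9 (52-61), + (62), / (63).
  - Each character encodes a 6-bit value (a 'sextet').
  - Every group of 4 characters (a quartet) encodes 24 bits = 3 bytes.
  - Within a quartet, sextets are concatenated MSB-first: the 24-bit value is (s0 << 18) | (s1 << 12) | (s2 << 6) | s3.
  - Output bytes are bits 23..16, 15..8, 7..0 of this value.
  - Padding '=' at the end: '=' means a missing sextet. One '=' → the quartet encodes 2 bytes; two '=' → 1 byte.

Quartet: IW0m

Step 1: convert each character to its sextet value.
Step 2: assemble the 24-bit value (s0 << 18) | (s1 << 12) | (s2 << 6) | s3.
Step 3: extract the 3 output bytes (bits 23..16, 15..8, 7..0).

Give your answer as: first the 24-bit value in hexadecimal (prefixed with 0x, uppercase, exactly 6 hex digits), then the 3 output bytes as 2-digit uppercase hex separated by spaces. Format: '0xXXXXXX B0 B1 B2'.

Answer: 0x216D26 21 6D 26

Derivation:
Sextets: I=8, W=22, 0=52, m=38
24-bit: (8<<18) | (22<<12) | (52<<6) | 38
      = 0x200000 | 0x016000 | 0x000D00 | 0x000026
      = 0x216D26
Bytes: (v>>16)&0xFF=21, (v>>8)&0xFF=6D, v&0xFF=26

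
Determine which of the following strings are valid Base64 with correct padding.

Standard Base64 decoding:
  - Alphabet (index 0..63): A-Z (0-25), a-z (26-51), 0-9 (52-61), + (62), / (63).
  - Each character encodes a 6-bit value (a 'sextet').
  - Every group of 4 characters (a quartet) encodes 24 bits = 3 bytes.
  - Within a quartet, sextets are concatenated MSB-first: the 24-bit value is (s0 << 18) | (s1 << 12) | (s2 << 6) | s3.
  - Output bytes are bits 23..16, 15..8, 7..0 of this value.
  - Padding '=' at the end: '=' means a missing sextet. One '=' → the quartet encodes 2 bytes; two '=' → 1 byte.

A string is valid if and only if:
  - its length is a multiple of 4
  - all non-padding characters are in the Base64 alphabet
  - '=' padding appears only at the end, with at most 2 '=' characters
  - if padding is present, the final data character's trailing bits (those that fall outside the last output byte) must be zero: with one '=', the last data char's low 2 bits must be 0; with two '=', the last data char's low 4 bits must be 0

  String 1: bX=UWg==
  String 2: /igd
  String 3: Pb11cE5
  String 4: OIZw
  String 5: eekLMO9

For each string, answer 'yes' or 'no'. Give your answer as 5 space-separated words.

String 1: 'bX=UWg==' → invalid (bad char(s): ['=']; '=' in middle)
String 2: '/igd' → valid
String 3: 'Pb11cE5' → invalid (len=7 not mult of 4)
String 4: 'OIZw' → valid
String 5: 'eekLMO9' → invalid (len=7 not mult of 4)

Answer: no yes no yes no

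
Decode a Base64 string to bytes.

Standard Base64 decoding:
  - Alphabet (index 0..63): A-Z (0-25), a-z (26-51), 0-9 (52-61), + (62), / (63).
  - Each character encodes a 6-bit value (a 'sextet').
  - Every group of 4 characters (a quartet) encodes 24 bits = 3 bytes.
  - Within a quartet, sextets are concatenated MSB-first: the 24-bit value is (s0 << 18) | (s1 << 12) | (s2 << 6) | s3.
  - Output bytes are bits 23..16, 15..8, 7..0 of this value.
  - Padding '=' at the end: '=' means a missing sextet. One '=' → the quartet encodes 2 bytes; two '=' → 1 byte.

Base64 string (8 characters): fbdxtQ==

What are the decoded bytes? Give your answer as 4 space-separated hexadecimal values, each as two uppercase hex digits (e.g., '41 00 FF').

After char 0 ('f'=31): chars_in_quartet=1 acc=0x1F bytes_emitted=0
After char 1 ('b'=27): chars_in_quartet=2 acc=0x7DB bytes_emitted=0
After char 2 ('d'=29): chars_in_quartet=3 acc=0x1F6DD bytes_emitted=0
After char 3 ('x'=49): chars_in_quartet=4 acc=0x7DB771 -> emit 7D B7 71, reset; bytes_emitted=3
After char 4 ('t'=45): chars_in_quartet=1 acc=0x2D bytes_emitted=3
After char 5 ('Q'=16): chars_in_quartet=2 acc=0xB50 bytes_emitted=3
Padding '==': partial quartet acc=0xB50 -> emit B5; bytes_emitted=4

Answer: 7D B7 71 B5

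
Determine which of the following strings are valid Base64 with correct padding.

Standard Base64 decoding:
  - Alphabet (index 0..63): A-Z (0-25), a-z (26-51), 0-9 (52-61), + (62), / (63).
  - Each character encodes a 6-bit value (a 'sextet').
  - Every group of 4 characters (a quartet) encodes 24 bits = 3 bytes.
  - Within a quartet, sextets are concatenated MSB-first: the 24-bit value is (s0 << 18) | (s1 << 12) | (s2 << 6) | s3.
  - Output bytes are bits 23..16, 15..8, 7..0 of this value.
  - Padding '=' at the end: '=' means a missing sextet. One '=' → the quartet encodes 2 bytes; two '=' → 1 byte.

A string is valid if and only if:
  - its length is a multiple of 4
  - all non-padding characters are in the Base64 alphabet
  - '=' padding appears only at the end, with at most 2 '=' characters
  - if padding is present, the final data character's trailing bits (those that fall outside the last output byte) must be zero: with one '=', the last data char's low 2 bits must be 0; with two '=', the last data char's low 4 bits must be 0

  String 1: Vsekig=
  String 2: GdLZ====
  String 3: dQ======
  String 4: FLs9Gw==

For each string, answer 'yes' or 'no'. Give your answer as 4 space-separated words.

String 1: 'Vsekig=' → invalid (len=7 not mult of 4)
String 2: 'GdLZ====' → invalid (4 pad chars (max 2))
String 3: 'dQ======' → invalid (6 pad chars (max 2))
String 4: 'FLs9Gw==' → valid

Answer: no no no yes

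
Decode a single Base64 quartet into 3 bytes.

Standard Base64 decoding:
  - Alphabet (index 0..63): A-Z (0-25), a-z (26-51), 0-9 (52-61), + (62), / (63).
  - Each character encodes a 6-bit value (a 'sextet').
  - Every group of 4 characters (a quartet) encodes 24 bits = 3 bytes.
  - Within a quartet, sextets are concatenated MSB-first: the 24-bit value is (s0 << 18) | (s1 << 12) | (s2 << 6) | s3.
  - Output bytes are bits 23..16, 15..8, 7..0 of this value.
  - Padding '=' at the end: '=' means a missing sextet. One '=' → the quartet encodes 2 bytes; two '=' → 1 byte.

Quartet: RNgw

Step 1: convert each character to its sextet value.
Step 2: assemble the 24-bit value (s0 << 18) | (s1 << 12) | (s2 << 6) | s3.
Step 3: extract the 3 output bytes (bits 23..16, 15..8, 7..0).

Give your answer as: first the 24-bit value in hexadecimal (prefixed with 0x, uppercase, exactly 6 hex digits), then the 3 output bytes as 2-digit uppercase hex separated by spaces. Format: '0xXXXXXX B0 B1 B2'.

Sextets: R=17, N=13, g=32, w=48
24-bit: (17<<18) | (13<<12) | (32<<6) | 48
      = 0x440000 | 0x00D000 | 0x000800 | 0x000030
      = 0x44D830
Bytes: (v>>16)&0xFF=44, (v>>8)&0xFF=D8, v&0xFF=30

Answer: 0x44D830 44 D8 30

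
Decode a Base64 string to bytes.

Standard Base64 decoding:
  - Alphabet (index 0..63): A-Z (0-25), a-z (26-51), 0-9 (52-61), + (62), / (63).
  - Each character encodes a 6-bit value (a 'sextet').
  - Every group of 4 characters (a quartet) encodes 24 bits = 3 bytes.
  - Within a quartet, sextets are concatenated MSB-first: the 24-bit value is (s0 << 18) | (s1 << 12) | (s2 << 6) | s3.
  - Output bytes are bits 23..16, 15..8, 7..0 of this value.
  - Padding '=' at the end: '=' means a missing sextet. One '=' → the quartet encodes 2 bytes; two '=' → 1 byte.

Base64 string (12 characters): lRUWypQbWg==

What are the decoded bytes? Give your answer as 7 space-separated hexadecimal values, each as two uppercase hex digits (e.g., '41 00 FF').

Answer: 95 15 16 CA 94 1B 5A

Derivation:
After char 0 ('l'=37): chars_in_quartet=1 acc=0x25 bytes_emitted=0
After char 1 ('R'=17): chars_in_quartet=2 acc=0x951 bytes_emitted=0
After char 2 ('U'=20): chars_in_quartet=3 acc=0x25454 bytes_emitted=0
After char 3 ('W'=22): chars_in_quartet=4 acc=0x951516 -> emit 95 15 16, reset; bytes_emitted=3
After char 4 ('y'=50): chars_in_quartet=1 acc=0x32 bytes_emitted=3
After char 5 ('p'=41): chars_in_quartet=2 acc=0xCA9 bytes_emitted=3
After char 6 ('Q'=16): chars_in_quartet=3 acc=0x32A50 bytes_emitted=3
After char 7 ('b'=27): chars_in_quartet=4 acc=0xCA941B -> emit CA 94 1B, reset; bytes_emitted=6
After char 8 ('W'=22): chars_in_quartet=1 acc=0x16 bytes_emitted=6
After char 9 ('g'=32): chars_in_quartet=2 acc=0x5A0 bytes_emitted=6
Padding '==': partial quartet acc=0x5A0 -> emit 5A; bytes_emitted=7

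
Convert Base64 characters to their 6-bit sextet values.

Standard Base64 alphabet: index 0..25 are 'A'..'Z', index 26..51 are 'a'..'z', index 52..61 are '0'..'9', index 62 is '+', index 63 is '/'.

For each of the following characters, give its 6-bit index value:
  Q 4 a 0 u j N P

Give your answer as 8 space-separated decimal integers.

Answer: 16 56 26 52 46 35 13 15

Derivation:
'Q': A..Z range, ord('Q') − ord('A') = 16
'4': 0..9 range, 52 + ord('4') − ord('0') = 56
'a': a..z range, 26 + ord('a') − ord('a') = 26
'0': 0..9 range, 52 + ord('0') − ord('0') = 52
'u': a..z range, 26 + ord('u') − ord('a') = 46
'j': a..z range, 26 + ord('j') − ord('a') = 35
'N': A..Z range, ord('N') − ord('A') = 13
'P': A..Z range, ord('P') − ord('A') = 15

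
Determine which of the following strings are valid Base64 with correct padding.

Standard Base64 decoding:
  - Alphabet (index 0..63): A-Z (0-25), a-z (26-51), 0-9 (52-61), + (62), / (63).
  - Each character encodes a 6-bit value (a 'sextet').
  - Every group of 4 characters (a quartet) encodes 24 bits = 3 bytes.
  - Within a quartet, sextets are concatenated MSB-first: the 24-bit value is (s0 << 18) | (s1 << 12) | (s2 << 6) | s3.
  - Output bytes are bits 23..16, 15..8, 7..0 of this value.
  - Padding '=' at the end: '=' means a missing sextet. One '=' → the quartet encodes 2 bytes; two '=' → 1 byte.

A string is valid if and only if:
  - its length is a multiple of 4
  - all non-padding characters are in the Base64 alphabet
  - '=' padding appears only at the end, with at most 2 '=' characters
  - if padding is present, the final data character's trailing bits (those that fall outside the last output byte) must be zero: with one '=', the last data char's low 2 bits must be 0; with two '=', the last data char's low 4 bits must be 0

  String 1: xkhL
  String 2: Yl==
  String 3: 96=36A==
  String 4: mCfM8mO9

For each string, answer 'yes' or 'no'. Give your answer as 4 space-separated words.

Answer: yes no no yes

Derivation:
String 1: 'xkhL' → valid
String 2: 'Yl==' → invalid (bad trailing bits)
String 3: '96=36A==' → invalid (bad char(s): ['=']; '=' in middle)
String 4: 'mCfM8mO9' → valid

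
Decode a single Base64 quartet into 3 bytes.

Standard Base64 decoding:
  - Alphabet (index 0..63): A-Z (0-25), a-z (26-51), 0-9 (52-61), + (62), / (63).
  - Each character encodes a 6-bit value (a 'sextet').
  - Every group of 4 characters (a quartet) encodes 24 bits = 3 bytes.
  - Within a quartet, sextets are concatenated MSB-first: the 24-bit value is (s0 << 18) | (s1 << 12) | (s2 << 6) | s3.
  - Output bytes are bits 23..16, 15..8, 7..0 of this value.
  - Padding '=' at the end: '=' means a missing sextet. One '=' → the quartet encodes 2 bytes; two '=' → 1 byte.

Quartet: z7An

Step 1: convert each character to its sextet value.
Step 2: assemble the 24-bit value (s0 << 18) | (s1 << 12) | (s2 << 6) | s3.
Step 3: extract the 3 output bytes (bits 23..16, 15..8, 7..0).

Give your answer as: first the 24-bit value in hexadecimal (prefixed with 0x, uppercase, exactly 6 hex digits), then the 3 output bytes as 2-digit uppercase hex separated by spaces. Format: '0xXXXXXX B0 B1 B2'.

Sextets: z=51, 7=59, A=0, n=39
24-bit: (51<<18) | (59<<12) | (0<<6) | 39
      = 0xCC0000 | 0x03B000 | 0x000000 | 0x000027
      = 0xCFB027
Bytes: (v>>16)&0xFF=CF, (v>>8)&0xFF=B0, v&0xFF=27

Answer: 0xCFB027 CF B0 27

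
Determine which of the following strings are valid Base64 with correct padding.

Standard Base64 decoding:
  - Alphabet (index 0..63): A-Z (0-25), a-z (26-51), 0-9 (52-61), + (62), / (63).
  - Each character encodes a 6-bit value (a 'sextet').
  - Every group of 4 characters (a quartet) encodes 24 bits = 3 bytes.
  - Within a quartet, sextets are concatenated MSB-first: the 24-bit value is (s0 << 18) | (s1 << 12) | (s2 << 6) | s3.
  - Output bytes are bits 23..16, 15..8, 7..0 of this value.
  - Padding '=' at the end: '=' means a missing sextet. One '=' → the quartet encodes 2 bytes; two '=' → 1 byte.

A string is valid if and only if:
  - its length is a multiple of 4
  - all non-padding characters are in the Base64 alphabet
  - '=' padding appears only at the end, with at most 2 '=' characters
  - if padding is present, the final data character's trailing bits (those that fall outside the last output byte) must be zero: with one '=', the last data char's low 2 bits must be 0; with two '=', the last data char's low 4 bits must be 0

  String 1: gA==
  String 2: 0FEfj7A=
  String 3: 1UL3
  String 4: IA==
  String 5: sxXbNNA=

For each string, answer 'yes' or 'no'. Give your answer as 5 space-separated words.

String 1: 'gA==' → valid
String 2: '0FEfj7A=' → valid
String 3: '1UL3' → valid
String 4: 'IA==' → valid
String 5: 'sxXbNNA=' → valid

Answer: yes yes yes yes yes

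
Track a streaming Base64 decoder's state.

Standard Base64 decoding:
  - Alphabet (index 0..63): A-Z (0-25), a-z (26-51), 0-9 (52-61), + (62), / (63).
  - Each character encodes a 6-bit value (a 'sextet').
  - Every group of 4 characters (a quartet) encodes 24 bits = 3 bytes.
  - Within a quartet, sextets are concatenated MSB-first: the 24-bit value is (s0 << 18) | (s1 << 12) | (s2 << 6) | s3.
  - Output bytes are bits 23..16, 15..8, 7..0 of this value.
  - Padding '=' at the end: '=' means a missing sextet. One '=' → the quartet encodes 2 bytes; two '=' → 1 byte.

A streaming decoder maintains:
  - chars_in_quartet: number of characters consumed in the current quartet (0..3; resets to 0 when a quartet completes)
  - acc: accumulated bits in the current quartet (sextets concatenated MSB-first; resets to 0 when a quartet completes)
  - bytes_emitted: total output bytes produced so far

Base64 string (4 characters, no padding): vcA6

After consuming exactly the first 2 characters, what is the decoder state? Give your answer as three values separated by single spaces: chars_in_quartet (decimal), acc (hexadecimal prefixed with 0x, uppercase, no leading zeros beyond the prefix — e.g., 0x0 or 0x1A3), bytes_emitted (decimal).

Answer: 2 0xBDC 0

Derivation:
After char 0 ('v'=47): chars_in_quartet=1 acc=0x2F bytes_emitted=0
After char 1 ('c'=28): chars_in_quartet=2 acc=0xBDC bytes_emitted=0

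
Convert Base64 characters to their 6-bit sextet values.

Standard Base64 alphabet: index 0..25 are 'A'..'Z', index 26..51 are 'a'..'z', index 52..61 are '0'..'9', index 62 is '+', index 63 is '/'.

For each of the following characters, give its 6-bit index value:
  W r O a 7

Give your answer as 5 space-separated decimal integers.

'W': A..Z range, ord('W') − ord('A') = 22
'r': a..z range, 26 + ord('r') − ord('a') = 43
'O': A..Z range, ord('O') − ord('A') = 14
'a': a..z range, 26 + ord('a') − ord('a') = 26
'7': 0..9 range, 52 + ord('7') − ord('0') = 59

Answer: 22 43 14 26 59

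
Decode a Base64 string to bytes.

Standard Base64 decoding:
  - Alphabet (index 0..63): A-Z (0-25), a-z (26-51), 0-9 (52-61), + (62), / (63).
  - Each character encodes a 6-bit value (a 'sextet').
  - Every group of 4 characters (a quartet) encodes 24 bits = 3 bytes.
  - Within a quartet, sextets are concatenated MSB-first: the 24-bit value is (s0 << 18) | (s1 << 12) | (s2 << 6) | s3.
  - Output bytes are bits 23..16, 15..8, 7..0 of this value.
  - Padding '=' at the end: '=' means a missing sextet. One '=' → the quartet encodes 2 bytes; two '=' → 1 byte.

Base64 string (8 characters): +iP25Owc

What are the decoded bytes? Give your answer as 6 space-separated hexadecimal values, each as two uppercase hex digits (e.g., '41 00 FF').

After char 0 ('+'=62): chars_in_quartet=1 acc=0x3E bytes_emitted=0
After char 1 ('i'=34): chars_in_quartet=2 acc=0xFA2 bytes_emitted=0
After char 2 ('P'=15): chars_in_quartet=3 acc=0x3E88F bytes_emitted=0
After char 3 ('2'=54): chars_in_quartet=4 acc=0xFA23F6 -> emit FA 23 F6, reset; bytes_emitted=3
After char 4 ('5'=57): chars_in_quartet=1 acc=0x39 bytes_emitted=3
After char 5 ('O'=14): chars_in_quartet=2 acc=0xE4E bytes_emitted=3
After char 6 ('w'=48): chars_in_quartet=3 acc=0x393B0 bytes_emitted=3
After char 7 ('c'=28): chars_in_quartet=4 acc=0xE4EC1C -> emit E4 EC 1C, reset; bytes_emitted=6

Answer: FA 23 F6 E4 EC 1C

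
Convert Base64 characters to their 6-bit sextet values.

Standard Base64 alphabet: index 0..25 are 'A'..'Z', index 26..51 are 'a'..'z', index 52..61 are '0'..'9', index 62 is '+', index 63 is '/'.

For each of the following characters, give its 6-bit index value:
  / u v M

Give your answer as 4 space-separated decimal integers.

Answer: 63 46 47 12

Derivation:
'/': index 63
'u': a..z range, 26 + ord('u') − ord('a') = 46
'v': a..z range, 26 + ord('v') − ord('a') = 47
'M': A..Z range, ord('M') − ord('A') = 12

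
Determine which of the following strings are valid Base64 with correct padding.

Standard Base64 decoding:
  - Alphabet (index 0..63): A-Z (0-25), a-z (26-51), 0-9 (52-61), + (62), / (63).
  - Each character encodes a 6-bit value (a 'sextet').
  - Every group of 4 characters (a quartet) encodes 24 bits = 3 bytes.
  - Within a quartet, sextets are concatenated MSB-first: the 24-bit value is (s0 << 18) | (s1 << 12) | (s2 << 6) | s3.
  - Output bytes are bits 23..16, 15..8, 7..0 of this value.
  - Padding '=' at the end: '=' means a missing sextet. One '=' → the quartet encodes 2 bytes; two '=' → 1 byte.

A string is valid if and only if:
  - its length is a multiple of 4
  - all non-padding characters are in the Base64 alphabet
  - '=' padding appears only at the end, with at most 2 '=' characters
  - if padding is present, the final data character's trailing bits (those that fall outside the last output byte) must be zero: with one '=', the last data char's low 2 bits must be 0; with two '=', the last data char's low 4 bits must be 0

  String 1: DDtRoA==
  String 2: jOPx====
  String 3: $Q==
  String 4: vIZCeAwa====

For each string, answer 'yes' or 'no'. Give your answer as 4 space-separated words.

String 1: 'DDtRoA==' → valid
String 2: 'jOPx====' → invalid (4 pad chars (max 2))
String 3: '$Q==' → invalid (bad char(s): ['$'])
String 4: 'vIZCeAwa====' → invalid (4 pad chars (max 2))

Answer: yes no no no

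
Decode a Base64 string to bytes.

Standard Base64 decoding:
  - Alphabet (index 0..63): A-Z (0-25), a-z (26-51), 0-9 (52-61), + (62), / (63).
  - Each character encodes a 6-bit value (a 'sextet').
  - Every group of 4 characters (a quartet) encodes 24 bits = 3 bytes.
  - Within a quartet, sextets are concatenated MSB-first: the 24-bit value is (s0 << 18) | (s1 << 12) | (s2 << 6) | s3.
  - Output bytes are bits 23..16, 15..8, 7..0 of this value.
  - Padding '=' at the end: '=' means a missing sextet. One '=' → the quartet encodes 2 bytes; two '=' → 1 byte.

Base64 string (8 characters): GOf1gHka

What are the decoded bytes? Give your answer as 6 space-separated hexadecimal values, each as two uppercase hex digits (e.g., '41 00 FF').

After char 0 ('G'=6): chars_in_quartet=1 acc=0x6 bytes_emitted=0
After char 1 ('O'=14): chars_in_quartet=2 acc=0x18E bytes_emitted=0
After char 2 ('f'=31): chars_in_quartet=3 acc=0x639F bytes_emitted=0
After char 3 ('1'=53): chars_in_quartet=4 acc=0x18E7F5 -> emit 18 E7 F5, reset; bytes_emitted=3
After char 4 ('g'=32): chars_in_quartet=1 acc=0x20 bytes_emitted=3
After char 5 ('H'=7): chars_in_quartet=2 acc=0x807 bytes_emitted=3
After char 6 ('k'=36): chars_in_quartet=3 acc=0x201E4 bytes_emitted=3
After char 7 ('a'=26): chars_in_quartet=4 acc=0x80791A -> emit 80 79 1A, reset; bytes_emitted=6

Answer: 18 E7 F5 80 79 1A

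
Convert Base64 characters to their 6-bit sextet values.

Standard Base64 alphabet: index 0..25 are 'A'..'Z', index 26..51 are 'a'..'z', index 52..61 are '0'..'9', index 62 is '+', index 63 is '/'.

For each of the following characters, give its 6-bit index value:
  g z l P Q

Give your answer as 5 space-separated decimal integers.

'g': a..z range, 26 + ord('g') − ord('a') = 32
'z': a..z range, 26 + ord('z') − ord('a') = 51
'l': a..z range, 26 + ord('l') − ord('a') = 37
'P': A..Z range, ord('P') − ord('A') = 15
'Q': A..Z range, ord('Q') − ord('A') = 16

Answer: 32 51 37 15 16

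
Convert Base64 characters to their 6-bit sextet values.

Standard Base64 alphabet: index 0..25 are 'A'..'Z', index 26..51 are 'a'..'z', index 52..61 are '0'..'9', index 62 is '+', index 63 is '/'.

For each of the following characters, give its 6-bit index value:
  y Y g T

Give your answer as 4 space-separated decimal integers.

'y': a..z range, 26 + ord('y') − ord('a') = 50
'Y': A..Z range, ord('Y') − ord('A') = 24
'g': a..z range, 26 + ord('g') − ord('a') = 32
'T': A..Z range, ord('T') − ord('A') = 19

Answer: 50 24 32 19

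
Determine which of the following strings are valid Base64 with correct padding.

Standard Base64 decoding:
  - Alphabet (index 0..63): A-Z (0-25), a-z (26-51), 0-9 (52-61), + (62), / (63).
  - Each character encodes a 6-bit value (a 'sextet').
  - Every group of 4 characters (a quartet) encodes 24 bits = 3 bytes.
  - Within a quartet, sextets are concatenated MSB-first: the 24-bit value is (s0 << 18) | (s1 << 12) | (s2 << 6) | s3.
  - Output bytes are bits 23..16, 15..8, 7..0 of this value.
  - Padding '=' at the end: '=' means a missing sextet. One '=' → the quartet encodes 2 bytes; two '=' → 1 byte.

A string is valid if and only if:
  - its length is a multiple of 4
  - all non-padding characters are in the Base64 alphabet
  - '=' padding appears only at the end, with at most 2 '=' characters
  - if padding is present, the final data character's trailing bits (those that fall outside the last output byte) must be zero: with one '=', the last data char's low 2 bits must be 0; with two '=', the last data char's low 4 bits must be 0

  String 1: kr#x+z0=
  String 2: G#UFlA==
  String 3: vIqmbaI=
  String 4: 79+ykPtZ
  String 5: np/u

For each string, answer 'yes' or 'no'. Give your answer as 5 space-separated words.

String 1: 'kr#x+z0=' → invalid (bad char(s): ['#'])
String 2: 'G#UFlA==' → invalid (bad char(s): ['#'])
String 3: 'vIqmbaI=' → valid
String 4: '79+ykPtZ' → valid
String 5: 'np/u' → valid

Answer: no no yes yes yes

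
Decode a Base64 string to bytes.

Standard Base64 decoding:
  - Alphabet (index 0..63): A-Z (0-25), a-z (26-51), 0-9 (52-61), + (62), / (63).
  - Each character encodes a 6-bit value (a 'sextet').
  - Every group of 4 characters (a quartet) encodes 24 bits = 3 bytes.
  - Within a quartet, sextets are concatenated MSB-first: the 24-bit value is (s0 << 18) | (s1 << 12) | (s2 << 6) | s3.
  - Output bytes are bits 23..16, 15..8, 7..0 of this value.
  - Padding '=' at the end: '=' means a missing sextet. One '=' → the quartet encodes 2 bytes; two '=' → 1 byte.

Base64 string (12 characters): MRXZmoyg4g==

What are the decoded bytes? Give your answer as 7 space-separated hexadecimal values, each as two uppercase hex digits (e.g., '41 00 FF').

After char 0 ('M'=12): chars_in_quartet=1 acc=0xC bytes_emitted=0
After char 1 ('R'=17): chars_in_quartet=2 acc=0x311 bytes_emitted=0
After char 2 ('X'=23): chars_in_quartet=3 acc=0xC457 bytes_emitted=0
After char 3 ('Z'=25): chars_in_quartet=4 acc=0x3115D9 -> emit 31 15 D9, reset; bytes_emitted=3
After char 4 ('m'=38): chars_in_quartet=1 acc=0x26 bytes_emitted=3
After char 5 ('o'=40): chars_in_quartet=2 acc=0x9A8 bytes_emitted=3
After char 6 ('y'=50): chars_in_quartet=3 acc=0x26A32 bytes_emitted=3
After char 7 ('g'=32): chars_in_quartet=4 acc=0x9A8CA0 -> emit 9A 8C A0, reset; bytes_emitted=6
After char 8 ('4'=56): chars_in_quartet=1 acc=0x38 bytes_emitted=6
After char 9 ('g'=32): chars_in_quartet=2 acc=0xE20 bytes_emitted=6
Padding '==': partial quartet acc=0xE20 -> emit E2; bytes_emitted=7

Answer: 31 15 D9 9A 8C A0 E2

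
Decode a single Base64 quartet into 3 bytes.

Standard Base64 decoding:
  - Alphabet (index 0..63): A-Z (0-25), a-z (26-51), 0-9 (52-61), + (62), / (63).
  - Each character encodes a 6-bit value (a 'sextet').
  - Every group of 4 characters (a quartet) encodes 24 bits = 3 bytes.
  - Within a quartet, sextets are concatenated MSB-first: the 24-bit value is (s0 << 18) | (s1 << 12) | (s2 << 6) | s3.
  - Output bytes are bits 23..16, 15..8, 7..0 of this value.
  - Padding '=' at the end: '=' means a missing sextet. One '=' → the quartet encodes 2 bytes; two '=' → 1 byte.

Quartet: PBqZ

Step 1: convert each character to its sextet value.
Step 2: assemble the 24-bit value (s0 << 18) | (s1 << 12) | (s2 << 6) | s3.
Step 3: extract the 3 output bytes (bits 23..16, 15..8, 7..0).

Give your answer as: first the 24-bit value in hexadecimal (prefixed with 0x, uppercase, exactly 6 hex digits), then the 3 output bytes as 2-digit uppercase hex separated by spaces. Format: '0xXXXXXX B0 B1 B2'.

Answer: 0x3C1A99 3C 1A 99

Derivation:
Sextets: P=15, B=1, q=42, Z=25
24-bit: (15<<18) | (1<<12) | (42<<6) | 25
      = 0x3C0000 | 0x001000 | 0x000A80 | 0x000019
      = 0x3C1A99
Bytes: (v>>16)&0xFF=3C, (v>>8)&0xFF=1A, v&0xFF=99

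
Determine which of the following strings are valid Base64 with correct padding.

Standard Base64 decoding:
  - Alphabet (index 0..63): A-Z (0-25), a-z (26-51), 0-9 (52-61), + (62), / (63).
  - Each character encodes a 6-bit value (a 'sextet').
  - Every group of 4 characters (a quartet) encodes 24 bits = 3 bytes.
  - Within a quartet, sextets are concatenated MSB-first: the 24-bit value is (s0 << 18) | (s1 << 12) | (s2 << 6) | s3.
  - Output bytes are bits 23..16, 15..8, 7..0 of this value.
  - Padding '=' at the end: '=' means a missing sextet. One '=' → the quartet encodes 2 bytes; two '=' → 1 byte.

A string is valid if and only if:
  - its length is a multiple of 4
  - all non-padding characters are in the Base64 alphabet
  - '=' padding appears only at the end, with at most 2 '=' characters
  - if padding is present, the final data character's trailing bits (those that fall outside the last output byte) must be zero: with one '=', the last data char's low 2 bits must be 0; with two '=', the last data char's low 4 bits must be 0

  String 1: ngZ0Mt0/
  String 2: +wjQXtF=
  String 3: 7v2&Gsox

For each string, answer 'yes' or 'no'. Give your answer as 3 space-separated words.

Answer: yes no no

Derivation:
String 1: 'ngZ0Mt0/' → valid
String 2: '+wjQXtF=' → invalid (bad trailing bits)
String 3: '7v2&Gsox' → invalid (bad char(s): ['&'])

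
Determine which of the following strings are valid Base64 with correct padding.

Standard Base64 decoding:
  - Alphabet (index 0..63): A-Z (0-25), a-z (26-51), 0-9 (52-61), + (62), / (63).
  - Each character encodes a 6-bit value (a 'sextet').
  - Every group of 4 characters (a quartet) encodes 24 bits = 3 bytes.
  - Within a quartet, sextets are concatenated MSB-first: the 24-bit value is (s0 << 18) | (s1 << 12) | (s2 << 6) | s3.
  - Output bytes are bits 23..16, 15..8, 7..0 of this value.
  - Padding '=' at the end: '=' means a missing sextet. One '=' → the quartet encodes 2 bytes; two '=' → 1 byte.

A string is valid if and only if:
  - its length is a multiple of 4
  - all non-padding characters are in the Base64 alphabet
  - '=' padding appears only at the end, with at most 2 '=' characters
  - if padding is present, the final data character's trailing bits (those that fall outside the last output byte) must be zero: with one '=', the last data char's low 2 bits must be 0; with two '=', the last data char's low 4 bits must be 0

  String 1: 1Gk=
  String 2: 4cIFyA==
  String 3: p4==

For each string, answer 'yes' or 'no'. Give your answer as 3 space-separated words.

Answer: yes yes no

Derivation:
String 1: '1Gk=' → valid
String 2: '4cIFyA==' → valid
String 3: 'p4==' → invalid (bad trailing bits)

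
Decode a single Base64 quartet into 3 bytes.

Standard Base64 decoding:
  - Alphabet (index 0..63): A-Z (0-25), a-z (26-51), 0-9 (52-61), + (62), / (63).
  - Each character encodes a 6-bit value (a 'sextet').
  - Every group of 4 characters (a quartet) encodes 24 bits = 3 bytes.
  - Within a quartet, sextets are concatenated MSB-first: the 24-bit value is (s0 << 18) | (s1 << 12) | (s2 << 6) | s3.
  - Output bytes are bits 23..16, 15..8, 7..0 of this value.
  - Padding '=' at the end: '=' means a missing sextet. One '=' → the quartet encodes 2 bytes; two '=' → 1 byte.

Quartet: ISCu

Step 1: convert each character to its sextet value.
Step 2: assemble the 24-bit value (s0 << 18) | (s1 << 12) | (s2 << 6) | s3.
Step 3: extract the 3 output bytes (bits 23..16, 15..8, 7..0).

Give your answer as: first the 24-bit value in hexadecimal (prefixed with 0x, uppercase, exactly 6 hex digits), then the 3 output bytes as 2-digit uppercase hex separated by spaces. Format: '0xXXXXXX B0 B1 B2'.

Answer: 0x2120AE 21 20 AE

Derivation:
Sextets: I=8, S=18, C=2, u=46
24-bit: (8<<18) | (18<<12) | (2<<6) | 46
      = 0x200000 | 0x012000 | 0x000080 | 0x00002E
      = 0x2120AE
Bytes: (v>>16)&0xFF=21, (v>>8)&0xFF=20, v&0xFF=AE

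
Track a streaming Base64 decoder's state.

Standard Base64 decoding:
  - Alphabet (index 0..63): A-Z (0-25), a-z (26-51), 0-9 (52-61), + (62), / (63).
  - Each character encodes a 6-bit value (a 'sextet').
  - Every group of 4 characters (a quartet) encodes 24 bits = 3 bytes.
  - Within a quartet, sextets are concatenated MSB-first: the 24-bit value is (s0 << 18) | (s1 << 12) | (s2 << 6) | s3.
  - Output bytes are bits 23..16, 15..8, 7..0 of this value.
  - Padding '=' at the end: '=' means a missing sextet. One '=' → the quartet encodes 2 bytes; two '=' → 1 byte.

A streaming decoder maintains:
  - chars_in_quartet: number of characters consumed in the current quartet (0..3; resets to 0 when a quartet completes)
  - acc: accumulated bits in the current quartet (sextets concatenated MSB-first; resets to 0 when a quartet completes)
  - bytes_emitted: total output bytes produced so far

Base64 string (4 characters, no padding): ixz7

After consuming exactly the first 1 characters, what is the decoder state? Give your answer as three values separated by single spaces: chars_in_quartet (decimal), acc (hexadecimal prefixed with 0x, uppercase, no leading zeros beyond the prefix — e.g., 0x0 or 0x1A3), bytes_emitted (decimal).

Answer: 1 0x22 0

Derivation:
After char 0 ('i'=34): chars_in_quartet=1 acc=0x22 bytes_emitted=0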